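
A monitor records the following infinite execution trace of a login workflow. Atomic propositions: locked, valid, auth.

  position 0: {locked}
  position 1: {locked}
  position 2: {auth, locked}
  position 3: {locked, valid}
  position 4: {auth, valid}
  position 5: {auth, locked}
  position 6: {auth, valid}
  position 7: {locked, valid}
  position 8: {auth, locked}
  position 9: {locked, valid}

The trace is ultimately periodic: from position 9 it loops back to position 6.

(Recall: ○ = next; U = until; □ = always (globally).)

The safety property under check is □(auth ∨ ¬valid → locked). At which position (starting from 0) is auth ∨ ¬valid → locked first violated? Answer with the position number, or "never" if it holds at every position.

4

Check auth ∨ ¬valid → locked at each position in order: 0 ✓, 1 ✓, 2 ✓, 3 ✓.
At position 4 the labels are {auth, valid}, so auth ∨ ¬valid → locked is false there. This is the first violation.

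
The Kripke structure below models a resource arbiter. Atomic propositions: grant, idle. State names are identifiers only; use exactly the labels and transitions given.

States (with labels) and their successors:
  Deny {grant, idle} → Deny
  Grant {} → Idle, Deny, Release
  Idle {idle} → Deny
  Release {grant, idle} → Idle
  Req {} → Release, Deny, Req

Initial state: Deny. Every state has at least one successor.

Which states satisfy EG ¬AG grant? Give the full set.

{Req}

States satisfying ¬AG grant: {Grant, Idle, Release, Req}.
States satisfying EG ¬AG grant: {Req}.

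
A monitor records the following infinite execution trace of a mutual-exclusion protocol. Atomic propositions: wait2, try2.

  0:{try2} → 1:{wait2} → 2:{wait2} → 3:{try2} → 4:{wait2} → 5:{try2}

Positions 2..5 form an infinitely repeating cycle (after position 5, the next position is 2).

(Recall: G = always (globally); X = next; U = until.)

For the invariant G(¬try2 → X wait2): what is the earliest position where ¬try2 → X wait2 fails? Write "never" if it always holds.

Check ¬try2 → X wait2 at each position in order: 0 ✓, 1 ✓.
At position 2 the labels are {wait2} and the next position 3 has {try2}, so ¬try2 → X wait2 is false there. This is the first violation.

2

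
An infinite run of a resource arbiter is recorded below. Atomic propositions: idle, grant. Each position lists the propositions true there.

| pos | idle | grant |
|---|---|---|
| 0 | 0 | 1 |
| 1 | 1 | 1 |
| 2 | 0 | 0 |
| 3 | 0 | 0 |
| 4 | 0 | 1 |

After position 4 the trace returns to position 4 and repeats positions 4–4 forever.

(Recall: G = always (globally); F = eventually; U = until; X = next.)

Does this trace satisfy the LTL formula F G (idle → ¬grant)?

G (idle → ¬grant) holds at position 2, which is reachable from 0, so F G (idle → ¬grant) holds.

Holds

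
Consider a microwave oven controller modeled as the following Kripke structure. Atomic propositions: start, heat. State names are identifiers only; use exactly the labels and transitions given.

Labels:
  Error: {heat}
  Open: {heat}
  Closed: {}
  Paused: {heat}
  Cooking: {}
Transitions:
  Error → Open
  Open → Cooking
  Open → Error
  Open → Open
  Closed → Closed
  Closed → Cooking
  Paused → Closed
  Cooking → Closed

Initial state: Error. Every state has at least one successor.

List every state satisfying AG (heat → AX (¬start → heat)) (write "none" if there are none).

States satisfying heat → AX (¬start → heat): {Error, Closed, Cooking}.
States satisfying AG (heat → AX (¬start → heat)): {Closed, Cooking}.

{Closed, Cooking}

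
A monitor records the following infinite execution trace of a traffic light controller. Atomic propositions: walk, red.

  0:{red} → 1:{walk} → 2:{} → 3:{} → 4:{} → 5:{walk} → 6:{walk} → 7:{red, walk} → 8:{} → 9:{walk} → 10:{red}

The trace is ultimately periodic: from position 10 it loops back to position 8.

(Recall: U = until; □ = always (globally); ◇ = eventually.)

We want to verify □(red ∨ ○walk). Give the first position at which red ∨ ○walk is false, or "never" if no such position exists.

Check red ∨ ○walk at each position in order: 0 ✓.
At position 1 the labels are {walk} and the next position 2 has {}, so red ∨ ○walk is false there. This is the first violation.

1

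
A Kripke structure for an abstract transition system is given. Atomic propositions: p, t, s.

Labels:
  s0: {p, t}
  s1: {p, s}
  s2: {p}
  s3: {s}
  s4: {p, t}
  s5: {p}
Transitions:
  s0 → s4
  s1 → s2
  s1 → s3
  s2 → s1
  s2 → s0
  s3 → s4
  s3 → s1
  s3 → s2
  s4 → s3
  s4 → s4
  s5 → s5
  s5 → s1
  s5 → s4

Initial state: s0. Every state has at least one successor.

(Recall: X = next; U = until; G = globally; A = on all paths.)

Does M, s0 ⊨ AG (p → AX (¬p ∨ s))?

Does not hold

States satisfying p → AX (¬p ∨ s): {s3}.
States satisfying AG (p → AX (¬p ∨ s)): ∅.
s0 is reachable from s0 and violates p → AX (¬p ∨ s), so AG fails at s0.
s0 ∉ Sat(AG (p → AX (¬p ∨ s))).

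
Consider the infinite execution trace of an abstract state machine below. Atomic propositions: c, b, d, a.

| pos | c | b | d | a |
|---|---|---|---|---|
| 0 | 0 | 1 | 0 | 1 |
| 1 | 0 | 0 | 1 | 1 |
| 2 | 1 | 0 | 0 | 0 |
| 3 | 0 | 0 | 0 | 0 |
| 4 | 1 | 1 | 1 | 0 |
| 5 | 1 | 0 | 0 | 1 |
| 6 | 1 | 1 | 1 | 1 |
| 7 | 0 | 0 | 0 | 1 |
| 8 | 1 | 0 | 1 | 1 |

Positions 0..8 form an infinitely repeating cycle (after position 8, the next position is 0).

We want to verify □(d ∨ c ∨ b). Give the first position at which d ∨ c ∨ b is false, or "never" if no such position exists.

3

Check d ∨ c ∨ b at each position in order: 0 ✓, 1 ✓, 2 ✓.
At position 3 the labels are {}, so d ∨ c ∨ b is false there. This is the first violation.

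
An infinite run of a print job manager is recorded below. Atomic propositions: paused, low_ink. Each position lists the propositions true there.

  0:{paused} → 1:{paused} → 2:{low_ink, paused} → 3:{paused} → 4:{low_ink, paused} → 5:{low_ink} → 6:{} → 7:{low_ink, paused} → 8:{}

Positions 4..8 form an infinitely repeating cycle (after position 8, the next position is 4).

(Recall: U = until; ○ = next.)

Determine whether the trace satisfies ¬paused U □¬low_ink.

Does not hold

Walking from position 0: at position 0, □¬low_ink has not yet held and ¬paused fails, so ¬paused U □¬low_ink is false.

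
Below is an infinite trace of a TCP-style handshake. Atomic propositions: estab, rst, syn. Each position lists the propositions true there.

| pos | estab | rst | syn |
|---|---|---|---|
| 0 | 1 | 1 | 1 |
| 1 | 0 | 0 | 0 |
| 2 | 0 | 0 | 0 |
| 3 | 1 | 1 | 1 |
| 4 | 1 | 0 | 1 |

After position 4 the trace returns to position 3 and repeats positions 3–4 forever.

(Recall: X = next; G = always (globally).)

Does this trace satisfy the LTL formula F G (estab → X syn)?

Holds

G (estab → X syn) holds at position 1, which is reachable from 0, so F G (estab → X syn) holds.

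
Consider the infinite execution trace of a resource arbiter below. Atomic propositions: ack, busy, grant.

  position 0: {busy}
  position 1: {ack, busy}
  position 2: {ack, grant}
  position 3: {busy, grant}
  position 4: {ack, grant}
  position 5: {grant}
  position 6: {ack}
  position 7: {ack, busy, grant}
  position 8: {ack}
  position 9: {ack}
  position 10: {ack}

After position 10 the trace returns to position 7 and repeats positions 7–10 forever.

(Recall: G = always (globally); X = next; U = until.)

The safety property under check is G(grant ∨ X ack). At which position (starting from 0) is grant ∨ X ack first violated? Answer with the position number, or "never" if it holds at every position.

grant ∨ X ack holds at every position 0..10, and those are all the positions the trace ever visits, so the invariant G(grant ∨ X ack) is never violated.

never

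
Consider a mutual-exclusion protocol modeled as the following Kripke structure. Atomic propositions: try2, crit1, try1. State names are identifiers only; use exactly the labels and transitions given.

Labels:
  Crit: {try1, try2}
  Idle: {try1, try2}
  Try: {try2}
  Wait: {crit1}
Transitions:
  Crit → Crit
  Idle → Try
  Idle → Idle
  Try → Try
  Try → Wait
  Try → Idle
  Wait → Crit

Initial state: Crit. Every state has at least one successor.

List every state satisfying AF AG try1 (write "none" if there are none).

{Crit, Wait}

States satisfying AG try1: {Crit}.
States satisfying AF AG try1: {Crit, Wait}.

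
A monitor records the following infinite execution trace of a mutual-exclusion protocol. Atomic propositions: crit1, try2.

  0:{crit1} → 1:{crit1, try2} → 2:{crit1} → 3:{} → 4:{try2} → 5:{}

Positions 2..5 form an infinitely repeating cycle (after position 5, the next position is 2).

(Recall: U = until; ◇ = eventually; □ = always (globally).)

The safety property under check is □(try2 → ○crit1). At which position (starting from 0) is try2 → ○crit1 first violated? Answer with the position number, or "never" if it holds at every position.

Check try2 → ○crit1 at each position in order: 0 ✓, 1 ✓, 2 ✓, 3 ✓.
At position 4 the labels are {try2} and the next position 5 has {}, so try2 → ○crit1 is false there. This is the first violation.

4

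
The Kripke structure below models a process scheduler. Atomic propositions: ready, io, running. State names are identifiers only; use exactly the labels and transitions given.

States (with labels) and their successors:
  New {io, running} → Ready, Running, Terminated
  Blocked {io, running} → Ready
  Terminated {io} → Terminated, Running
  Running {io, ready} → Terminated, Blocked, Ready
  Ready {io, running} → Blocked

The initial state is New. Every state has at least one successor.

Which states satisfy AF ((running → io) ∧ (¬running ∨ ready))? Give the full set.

{Terminated, Running}

States satisfying (running → io) ∧ (¬running ∨ ready): {Terminated, Running}.
States satisfying AF ((running → io) ∧ (¬running ∨ ready)): {Terminated, Running}.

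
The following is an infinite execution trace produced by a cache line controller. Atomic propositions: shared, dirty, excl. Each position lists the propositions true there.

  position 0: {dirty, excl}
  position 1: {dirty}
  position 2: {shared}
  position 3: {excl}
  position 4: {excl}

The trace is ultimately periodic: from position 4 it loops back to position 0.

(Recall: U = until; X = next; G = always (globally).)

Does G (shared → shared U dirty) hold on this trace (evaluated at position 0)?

shared → shared U dirty must hold at every position from 0 onward. It fails at position 2, so G (shared → shared U dirty) is false.
Positions where shared holds: 2.
Check shared U dirty at each: 2→fails.

Violated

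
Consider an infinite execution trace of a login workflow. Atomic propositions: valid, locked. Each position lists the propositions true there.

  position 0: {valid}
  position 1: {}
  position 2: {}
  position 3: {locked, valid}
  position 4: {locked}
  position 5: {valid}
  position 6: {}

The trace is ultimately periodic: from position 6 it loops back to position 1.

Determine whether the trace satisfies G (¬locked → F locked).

Satisfied

¬locked → F locked holds at every position 0..6, and those are all positions ever visited, so G (¬locked → F locked) holds.
Positions where ¬locked holds: 0, 1, 2, 5, 6.
Check F locked at each: 0→ok, 1→ok, 2→ok, 5→ok, 6→ok.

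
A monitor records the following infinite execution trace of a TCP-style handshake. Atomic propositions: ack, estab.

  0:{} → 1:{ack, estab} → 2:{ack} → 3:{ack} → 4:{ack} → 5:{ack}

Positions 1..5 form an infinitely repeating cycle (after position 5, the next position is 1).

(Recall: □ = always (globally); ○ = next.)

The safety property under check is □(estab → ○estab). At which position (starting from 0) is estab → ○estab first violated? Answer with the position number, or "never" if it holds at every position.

1

Check estab → ○estab at each position in order: 0 ✓.
At position 1 the labels are {ack, estab} and the next position 2 has {ack}, so estab → ○estab is false there. This is the first violation.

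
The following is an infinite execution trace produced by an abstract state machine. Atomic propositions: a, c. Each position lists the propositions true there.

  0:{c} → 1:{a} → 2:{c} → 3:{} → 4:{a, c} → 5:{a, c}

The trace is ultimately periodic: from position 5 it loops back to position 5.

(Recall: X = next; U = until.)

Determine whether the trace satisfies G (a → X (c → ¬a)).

a → X (c → ¬a) must hold at every position from 0 onward. It fails at position 4, so G (a → X (c → ¬a)) is false.
Positions where a holds: 1, 4, 5.
Check X (c → ¬a) at each: 1→ok, 4→fails, 5→fails.

Violated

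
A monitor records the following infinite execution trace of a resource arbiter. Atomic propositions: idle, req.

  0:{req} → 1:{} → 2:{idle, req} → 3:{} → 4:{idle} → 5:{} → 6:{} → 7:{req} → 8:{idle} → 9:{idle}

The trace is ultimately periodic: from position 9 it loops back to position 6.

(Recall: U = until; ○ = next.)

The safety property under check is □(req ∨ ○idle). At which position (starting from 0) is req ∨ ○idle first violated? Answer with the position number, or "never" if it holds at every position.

4

Check req ∨ ○idle at each position in order: 0 ✓, 1 ✓, 2 ✓, 3 ✓.
At position 4 the labels are {idle} and the next position 5 has {}, so req ∨ ○idle is false there. This is the first violation.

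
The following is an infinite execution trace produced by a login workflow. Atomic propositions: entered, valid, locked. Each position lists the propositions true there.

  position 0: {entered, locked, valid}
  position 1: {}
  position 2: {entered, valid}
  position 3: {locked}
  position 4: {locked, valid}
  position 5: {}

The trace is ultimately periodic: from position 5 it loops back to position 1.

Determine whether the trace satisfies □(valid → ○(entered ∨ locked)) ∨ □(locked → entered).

Violated

valid → ○(entered ∨ locked) must hold at every position from 0 onward. It fails at position 0, so □(valid → ○(entered ∨ locked)) is false.
Positions where valid holds: 0, 2, 4.
Check ○(entered ∨ locked) at each: 0→fails, 2→ok, 4→fails.
locked → entered must hold at every position from 0 onward. It fails at position 3, so □(locked → entered) is false.
Positions where locked holds: 0, 3, 4.
Check entered at each: 0→ok, 3→fails, 4→fails.
At position 0: □(valid → ○(entered ∨ locked)) is false; □(locked → entered) is false; so □(valid → ○(entered ∨ locked)) ∨ □(locked → entered) is false.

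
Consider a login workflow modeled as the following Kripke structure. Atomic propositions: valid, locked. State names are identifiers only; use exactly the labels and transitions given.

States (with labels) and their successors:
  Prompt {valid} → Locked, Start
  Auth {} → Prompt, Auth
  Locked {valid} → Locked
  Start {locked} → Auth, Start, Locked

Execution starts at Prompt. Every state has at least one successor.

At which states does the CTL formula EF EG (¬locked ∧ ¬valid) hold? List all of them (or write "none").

{Prompt, Auth, Start}

States satisfying EG (¬locked ∧ ¬valid): {Auth}.
States satisfying EF EG (¬locked ∧ ¬valid): {Prompt, Auth, Start}.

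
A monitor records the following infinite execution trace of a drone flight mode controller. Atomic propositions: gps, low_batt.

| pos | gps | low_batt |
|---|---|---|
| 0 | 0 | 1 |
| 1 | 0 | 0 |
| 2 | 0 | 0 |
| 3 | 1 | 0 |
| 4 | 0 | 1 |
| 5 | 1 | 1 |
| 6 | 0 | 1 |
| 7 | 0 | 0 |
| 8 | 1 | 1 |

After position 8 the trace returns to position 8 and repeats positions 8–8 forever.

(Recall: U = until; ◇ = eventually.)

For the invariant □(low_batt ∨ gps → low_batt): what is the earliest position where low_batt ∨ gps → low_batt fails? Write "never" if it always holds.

Check low_batt ∨ gps → low_batt at each position in order: 0 ✓, 1 ✓, 2 ✓.
At position 3 the labels are {gps}, so low_batt ∨ gps → low_batt is false there. This is the first violation.

3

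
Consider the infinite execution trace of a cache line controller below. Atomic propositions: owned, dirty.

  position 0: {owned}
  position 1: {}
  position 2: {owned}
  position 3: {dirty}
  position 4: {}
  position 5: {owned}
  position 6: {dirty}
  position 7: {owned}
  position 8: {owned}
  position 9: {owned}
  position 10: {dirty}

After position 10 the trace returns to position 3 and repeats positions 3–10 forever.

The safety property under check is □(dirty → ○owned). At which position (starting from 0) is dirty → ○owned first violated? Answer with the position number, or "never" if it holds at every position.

3

Check dirty → ○owned at each position in order: 0 ✓, 1 ✓, 2 ✓.
At position 3 the labels are {dirty} and the next position 4 has {}, so dirty → ○owned is false there. This is the first violation.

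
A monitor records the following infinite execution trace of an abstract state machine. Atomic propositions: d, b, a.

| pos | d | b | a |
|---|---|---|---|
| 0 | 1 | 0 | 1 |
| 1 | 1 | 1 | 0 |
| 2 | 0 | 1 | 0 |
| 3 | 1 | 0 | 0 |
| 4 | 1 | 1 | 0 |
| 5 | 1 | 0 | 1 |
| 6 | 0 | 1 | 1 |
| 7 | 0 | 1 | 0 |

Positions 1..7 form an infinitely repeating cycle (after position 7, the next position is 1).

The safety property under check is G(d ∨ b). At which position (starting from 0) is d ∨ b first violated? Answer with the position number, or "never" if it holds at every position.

never

d ∨ b holds at every position 0..7, and those are all the positions the trace ever visits, so the invariant G(d ∨ b) is never violated.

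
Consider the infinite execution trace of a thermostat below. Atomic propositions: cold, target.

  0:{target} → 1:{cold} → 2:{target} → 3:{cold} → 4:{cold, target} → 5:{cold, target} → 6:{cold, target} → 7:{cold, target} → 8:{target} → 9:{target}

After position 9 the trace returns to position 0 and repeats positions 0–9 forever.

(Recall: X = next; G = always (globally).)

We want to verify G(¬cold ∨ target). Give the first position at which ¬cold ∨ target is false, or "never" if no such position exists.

Check ¬cold ∨ target at each position in order: 0 ✓.
At position 1 the labels are {cold}, so ¬cold ∨ target is false there. This is the first violation.

1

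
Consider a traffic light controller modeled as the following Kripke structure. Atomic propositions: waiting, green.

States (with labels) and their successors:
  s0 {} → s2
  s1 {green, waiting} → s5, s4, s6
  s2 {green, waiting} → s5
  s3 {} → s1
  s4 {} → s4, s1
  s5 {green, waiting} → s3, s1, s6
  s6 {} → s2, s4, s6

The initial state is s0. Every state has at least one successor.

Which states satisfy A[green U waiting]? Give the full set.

States satisfying green: {s1, s2, s5}.
States satisfying waiting: {s1, s2, s5}.
States satisfying A[green U waiting]: {s1, s2, s5}.

{s1, s2, s5}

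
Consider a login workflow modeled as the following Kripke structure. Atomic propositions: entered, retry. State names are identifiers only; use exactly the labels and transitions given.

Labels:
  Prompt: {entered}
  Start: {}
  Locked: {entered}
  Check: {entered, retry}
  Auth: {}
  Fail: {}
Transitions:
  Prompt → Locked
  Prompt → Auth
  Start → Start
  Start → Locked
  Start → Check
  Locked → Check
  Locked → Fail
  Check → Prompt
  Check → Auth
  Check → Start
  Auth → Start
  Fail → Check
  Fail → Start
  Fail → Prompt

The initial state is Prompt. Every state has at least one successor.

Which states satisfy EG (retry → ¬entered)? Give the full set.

States satisfying retry → ¬entered: {Prompt, Start, Locked, Auth, Fail}.
States satisfying EG (retry → ¬entered): {Prompt, Start, Locked, Auth, Fail}.

{Prompt, Start, Locked, Auth, Fail}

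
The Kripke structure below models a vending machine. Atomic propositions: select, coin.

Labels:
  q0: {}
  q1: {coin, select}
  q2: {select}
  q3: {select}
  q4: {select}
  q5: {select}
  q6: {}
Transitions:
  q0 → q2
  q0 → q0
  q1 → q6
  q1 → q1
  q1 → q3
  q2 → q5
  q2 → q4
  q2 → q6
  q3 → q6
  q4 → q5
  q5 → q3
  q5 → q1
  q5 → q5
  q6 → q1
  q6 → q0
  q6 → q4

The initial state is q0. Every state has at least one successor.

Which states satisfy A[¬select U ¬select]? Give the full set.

{q0, q6}

States satisfying ¬select: {q0, q6}.
States satisfying A[¬select U ¬select]: {q0, q6}.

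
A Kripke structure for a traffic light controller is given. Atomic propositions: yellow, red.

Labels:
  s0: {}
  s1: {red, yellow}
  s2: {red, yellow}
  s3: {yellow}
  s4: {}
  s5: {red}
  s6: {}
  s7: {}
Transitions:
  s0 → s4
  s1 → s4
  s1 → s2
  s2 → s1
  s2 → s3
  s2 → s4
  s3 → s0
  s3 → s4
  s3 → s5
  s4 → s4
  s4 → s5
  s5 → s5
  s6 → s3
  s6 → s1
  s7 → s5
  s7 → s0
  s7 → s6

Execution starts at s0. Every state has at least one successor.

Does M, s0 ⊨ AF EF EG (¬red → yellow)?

States satisfying EF EG (¬red → yellow): {s0, s1, s2, s3, s4, s5, s6, s7}.
States satisfying AF EF EG (¬red → yellow): {s0, s1, s2, s3, s4, s5, s6, s7}.
s0 ∈ Sat(AF EF EG (¬red → yellow)).

Holds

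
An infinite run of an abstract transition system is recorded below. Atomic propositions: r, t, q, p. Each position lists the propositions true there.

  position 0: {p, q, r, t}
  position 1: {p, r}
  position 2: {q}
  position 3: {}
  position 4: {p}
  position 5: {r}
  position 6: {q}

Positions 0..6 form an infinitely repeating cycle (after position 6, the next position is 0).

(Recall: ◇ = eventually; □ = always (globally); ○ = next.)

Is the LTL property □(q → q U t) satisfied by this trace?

q → q U t must hold at every position from 0 onward. It fails at position 2, so □(q → q U t) is false.
Positions where q holds: 0, 2, 6.
Check q U t at each: 0→ok, 2→fails, 6→ok.

Does not hold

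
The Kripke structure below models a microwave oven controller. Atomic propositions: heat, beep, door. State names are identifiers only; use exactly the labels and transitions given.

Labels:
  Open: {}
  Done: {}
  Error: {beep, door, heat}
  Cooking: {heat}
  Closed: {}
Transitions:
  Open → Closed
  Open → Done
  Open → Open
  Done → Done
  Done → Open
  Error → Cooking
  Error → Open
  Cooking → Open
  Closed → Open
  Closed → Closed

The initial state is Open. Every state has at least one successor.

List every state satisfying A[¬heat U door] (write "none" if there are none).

{Error}

States satisfying ¬heat: {Open, Done, Closed}.
States satisfying door: {Error}.
States satisfying A[¬heat U door]: {Error}.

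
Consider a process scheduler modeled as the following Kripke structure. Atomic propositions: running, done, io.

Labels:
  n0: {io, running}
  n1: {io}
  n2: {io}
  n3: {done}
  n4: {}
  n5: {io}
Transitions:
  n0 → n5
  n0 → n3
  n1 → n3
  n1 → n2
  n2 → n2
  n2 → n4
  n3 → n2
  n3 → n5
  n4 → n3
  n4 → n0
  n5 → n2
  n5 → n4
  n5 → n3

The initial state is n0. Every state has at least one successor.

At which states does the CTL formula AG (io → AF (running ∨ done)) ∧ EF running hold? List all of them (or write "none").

none

States satisfying io → AF (running ∨ done): {n0, n3, n4}.
States satisfying AG (io → AF (running ∨ done)): ∅.
States satisfying running: {n0}.
States satisfying EF running: {n0, n1, n2, n3, n4, n5}.
States satisfying AG (io → AF (running ∨ done)) ∧ EF running: ∅.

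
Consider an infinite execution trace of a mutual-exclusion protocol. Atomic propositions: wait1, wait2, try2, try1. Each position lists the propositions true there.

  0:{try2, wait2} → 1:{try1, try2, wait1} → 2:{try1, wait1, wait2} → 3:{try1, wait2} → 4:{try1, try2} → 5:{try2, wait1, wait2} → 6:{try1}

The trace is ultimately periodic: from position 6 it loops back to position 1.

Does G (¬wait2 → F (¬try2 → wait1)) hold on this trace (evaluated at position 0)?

Satisfied

¬wait2 → F (¬try2 → wait1) holds at every position 0..6, and those are all positions ever visited, so G (¬wait2 → F (¬try2 → wait1)) holds.
Positions where ¬wait2 holds: 1, 4, 6.
Check F (¬try2 → wait1) at each: 1→ok, 4→ok, 6→ok.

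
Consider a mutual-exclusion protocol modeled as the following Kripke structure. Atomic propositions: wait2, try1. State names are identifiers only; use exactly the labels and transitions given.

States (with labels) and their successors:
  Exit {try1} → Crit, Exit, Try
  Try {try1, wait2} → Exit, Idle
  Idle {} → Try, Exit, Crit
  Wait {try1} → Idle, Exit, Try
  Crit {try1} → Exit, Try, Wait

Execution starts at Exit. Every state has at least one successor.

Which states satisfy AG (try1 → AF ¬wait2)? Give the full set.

{Exit, Try, Idle, Wait, Crit}

States satisfying try1 → AF ¬wait2: {Exit, Try, Idle, Wait, Crit}.
States satisfying AG (try1 → AF ¬wait2): {Exit, Try, Idle, Wait, Crit}.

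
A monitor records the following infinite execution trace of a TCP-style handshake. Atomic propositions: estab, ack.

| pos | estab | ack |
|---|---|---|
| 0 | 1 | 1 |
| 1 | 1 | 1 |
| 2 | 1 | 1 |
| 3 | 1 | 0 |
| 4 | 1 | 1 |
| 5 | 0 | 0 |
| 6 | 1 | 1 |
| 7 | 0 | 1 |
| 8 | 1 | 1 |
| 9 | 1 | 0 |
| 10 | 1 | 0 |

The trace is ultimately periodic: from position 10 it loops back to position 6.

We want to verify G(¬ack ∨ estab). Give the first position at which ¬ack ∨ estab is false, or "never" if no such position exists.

Check ¬ack ∨ estab at each position in order: 0 ✓, 1 ✓, 2 ✓, 3 ✓, 4 ✓, 5 ✓, 6 ✓.
At position 7 the labels are {ack}, so ¬ack ∨ estab is false there. This is the first violation.

7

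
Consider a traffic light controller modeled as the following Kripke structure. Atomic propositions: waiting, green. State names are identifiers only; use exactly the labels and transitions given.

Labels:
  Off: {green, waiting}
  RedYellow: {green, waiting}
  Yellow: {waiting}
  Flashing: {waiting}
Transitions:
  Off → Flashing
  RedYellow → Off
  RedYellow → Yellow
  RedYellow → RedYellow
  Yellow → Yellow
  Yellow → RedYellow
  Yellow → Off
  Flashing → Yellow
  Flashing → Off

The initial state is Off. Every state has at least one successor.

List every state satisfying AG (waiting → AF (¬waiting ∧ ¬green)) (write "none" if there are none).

States satisfying waiting → AF (¬waiting ∧ ¬green): ∅.
States satisfying AG (waiting → AF (¬waiting ∧ ¬green)): ∅.

none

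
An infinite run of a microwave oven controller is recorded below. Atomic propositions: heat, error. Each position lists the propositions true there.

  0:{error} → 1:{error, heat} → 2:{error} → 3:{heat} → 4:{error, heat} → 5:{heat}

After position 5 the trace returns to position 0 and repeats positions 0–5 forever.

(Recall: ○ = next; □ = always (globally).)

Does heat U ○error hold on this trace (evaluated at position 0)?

Walking from position 0: ○error first holds at position 0, and heat holds at every earlier position along the way, so heat U ○error holds.

Yes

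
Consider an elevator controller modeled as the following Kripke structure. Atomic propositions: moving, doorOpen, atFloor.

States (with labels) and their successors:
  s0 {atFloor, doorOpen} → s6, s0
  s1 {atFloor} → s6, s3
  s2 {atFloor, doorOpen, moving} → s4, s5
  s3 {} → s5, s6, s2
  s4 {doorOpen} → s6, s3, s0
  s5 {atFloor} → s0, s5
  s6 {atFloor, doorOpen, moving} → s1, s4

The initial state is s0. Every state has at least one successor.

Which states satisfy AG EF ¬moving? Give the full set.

{s0, s1, s2, s3, s4, s5, s6}

States satisfying EF ¬moving: {s0, s1, s2, s3, s4, s5, s6}.
States satisfying AG EF ¬moving: {s0, s1, s2, s3, s4, s5, s6}.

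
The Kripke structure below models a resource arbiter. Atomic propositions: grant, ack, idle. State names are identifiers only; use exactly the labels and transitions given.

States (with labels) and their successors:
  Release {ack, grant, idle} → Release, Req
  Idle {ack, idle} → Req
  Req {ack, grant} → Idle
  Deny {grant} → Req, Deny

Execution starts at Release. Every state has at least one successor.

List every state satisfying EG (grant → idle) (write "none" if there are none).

States satisfying grant → idle: {Release, Idle}.
States satisfying EG (grant → idle): {Release}.

{Release}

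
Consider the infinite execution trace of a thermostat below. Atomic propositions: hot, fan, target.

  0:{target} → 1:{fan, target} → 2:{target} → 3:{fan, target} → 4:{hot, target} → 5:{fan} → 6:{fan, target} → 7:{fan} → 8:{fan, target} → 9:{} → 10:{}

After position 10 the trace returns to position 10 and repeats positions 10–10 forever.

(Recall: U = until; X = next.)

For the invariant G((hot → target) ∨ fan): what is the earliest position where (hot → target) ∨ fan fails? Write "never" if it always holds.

(hot → target) ∨ fan holds at every position 0..10, and those are all the positions the trace ever visits, so the invariant G((hot → target) ∨ fan) is never violated.

never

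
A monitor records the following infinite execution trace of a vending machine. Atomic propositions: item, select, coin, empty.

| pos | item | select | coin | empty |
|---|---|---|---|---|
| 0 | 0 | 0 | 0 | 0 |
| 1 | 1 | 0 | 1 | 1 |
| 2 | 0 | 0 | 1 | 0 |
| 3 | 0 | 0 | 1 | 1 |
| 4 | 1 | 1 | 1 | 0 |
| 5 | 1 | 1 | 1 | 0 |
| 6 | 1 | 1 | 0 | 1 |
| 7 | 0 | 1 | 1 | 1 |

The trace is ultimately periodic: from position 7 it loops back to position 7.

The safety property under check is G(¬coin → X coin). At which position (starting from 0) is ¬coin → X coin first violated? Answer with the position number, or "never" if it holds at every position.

¬coin → X coin holds at every position 0..7, and those are all the positions the trace ever visits, so the invariant G(¬coin → X coin) is never violated.

never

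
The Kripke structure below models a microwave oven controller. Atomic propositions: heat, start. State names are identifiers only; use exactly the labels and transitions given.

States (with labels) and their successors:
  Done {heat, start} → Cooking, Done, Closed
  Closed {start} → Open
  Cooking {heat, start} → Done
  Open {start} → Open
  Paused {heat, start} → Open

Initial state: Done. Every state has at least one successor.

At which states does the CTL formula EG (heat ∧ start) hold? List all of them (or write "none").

States satisfying heat ∧ start: {Done, Cooking, Paused}.
States satisfying EG (heat ∧ start): {Done, Cooking}.

{Done, Cooking}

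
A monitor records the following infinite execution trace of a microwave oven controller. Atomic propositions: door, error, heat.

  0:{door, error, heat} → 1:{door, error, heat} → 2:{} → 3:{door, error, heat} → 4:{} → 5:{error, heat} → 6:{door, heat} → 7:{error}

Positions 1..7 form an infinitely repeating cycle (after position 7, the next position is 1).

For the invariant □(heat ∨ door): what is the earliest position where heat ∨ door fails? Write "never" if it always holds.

Check heat ∨ door at each position in order: 0 ✓, 1 ✓.
At position 2 the labels are {}, so heat ∨ door is false there. This is the first violation.

2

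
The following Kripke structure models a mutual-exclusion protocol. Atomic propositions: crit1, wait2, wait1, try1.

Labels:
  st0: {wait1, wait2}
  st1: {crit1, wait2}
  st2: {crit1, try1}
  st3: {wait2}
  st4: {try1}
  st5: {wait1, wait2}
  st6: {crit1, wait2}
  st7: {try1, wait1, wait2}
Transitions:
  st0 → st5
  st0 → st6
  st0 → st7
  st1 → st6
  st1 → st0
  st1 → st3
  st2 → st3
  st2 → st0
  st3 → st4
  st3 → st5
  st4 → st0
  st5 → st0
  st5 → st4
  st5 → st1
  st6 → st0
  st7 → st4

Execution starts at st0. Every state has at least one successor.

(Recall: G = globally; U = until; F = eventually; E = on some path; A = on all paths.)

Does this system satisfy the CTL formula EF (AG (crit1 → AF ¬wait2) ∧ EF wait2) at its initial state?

States satisfying AG (crit1 → AF ¬wait2) ∧ EF wait2: ∅.
States satisfying EF (AG (crit1 → AF ¬wait2) ∧ EF wait2): ∅.
No suitable path/successor from st0 witnesses the formula.
st0 ∉ Sat(EF (AG (crit1 → AF ¬wait2) ∧ EF wait2)).

Violated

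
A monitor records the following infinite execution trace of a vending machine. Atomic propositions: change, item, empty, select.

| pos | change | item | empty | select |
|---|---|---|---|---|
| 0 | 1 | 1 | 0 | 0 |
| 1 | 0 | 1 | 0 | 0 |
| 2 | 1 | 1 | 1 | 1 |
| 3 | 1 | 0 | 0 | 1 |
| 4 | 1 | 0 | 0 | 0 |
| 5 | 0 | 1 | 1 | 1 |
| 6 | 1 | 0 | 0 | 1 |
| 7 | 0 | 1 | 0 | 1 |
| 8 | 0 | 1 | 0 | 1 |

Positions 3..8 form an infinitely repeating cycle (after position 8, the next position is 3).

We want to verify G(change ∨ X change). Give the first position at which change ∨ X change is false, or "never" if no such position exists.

Check change ∨ X change at each position in order: 0 ✓, 1 ✓, 2 ✓, 3 ✓, 4 ✓, 5 ✓, 6 ✓.
At position 7 the labels are {item, select} and the next position 8 has {item, select}, so change ∨ X change is false there. This is the first violation.

7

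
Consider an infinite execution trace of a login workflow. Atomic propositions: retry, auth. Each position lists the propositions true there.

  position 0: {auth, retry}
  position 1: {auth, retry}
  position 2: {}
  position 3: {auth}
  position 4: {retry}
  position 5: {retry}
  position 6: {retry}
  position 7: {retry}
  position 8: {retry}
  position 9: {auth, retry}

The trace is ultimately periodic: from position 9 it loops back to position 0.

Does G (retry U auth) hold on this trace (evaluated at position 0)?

retry U auth must hold at every position from 0 onward. It fails at position 2, so G (retry U auth) is false.

Does not hold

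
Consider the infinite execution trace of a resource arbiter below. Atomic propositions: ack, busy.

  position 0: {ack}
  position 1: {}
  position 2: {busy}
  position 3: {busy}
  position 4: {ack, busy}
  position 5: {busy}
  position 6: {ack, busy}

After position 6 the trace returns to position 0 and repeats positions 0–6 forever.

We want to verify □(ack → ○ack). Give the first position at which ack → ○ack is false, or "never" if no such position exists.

0

At position 0 the labels are {ack} and the next position 1 has {}, so ack → ○ack is false there. This is the first violation.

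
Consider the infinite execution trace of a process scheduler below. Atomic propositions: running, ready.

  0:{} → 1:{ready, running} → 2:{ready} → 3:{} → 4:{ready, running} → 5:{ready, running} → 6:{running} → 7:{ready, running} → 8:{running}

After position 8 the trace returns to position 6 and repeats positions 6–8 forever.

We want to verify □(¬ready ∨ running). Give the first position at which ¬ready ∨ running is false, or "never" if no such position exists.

2

Check ¬ready ∨ running at each position in order: 0 ✓, 1 ✓.
At position 2 the labels are {ready}, so ¬ready ∨ running is false there. This is the first violation.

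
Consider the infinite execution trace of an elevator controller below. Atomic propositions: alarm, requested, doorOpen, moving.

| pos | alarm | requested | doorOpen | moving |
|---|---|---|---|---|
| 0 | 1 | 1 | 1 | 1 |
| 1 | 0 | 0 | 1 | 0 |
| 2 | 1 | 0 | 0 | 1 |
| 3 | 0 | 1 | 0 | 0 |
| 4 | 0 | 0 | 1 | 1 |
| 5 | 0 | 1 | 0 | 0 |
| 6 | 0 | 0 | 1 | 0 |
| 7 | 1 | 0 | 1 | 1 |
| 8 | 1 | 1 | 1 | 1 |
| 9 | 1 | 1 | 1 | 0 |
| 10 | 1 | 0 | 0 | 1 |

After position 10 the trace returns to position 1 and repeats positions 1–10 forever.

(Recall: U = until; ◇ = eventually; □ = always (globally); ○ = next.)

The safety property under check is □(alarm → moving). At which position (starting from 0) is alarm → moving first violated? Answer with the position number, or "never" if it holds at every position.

Check alarm → moving at each position in order: 0 ✓, 1 ✓, 2 ✓, 3 ✓, 4 ✓, 5 ✓, 6 ✓, 7 ✓, 8 ✓.
At position 9 the labels are {alarm, doorOpen, requested}, so alarm → moving is false there. This is the first violation.

9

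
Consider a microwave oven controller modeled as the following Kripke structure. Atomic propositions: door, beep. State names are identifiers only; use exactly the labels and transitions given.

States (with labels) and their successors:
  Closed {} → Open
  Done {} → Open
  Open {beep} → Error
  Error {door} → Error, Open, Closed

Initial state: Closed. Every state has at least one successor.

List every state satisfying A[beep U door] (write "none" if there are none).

States satisfying beep: {Open}.
States satisfying door: {Error}.
States satisfying A[beep U door]: {Open, Error}.

{Open, Error}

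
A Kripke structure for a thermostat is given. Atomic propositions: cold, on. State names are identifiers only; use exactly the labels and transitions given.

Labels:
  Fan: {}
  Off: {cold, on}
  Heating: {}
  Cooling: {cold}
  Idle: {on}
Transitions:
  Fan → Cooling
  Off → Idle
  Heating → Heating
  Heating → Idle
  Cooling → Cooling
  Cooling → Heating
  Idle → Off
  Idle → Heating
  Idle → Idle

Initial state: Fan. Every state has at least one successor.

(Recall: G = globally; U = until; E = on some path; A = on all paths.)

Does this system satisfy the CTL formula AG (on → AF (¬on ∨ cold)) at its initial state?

States satisfying on → AF (¬on ∨ cold): {Fan, Off, Heating, Cooling}.
States satisfying AG (on → AF (¬on ∨ cold)): ∅.
Idle is reachable from Fan and violates on → AF (¬on ∨ cold), so AG fails at Fan.
Fan ∉ Sat(AG (on → AF (¬on ∨ cold))).

Violated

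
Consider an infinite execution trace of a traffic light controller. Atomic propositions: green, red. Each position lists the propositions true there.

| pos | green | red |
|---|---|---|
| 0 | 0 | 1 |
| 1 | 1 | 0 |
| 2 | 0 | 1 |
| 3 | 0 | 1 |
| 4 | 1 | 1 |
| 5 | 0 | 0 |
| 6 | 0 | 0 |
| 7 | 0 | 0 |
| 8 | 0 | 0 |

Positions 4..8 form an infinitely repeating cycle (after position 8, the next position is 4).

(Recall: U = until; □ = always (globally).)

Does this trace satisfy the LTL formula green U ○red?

Walking from position 0: at position 0, ○red has not yet held and green fails, so green U ○red is false.

No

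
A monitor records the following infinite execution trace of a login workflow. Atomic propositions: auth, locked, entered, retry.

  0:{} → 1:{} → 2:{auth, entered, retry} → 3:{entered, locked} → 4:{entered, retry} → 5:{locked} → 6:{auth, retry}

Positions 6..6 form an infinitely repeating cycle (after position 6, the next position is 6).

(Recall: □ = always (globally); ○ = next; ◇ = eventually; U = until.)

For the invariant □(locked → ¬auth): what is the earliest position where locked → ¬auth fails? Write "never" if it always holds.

never

locked → ¬auth holds at every position 0..6, and those are all the positions the trace ever visits, so the invariant □(locked → ¬auth) is never violated.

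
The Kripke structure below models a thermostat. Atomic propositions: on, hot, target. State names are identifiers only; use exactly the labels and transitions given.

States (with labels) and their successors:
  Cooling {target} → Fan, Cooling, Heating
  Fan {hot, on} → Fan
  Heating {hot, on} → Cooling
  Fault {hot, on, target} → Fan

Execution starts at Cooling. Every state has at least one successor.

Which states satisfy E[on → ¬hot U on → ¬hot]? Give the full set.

States satisfying on → ¬hot: {Cooling}.
States satisfying E[on → ¬hot U on → ¬hot]: {Cooling}.

{Cooling}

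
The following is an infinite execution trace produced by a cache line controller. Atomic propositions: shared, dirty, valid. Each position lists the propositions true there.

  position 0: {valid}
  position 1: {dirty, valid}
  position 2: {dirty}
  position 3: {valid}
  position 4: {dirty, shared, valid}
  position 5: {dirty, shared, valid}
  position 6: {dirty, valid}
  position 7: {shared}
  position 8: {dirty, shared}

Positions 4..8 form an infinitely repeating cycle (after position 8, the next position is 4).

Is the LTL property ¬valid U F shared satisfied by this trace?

Walking from position 0: F shared first holds at position 0, and ¬valid holds at every earlier position along the way, so ¬valid U F shared holds.

Satisfied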